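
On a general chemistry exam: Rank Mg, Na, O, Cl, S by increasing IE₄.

Consider each +3 ion: Mg³⁺ is already 1 electron into the core; Na³⁺ is already 2 electrons into the core; O³⁺ still has 3 valence electrons; Cl³⁺ still has 4 valence electrons; S³⁺ still has 3 valence electrons.
Core electrons are held far more tightly than valence electrons, so Na and Mg top the IE_4 order.
Valence configurations: O³⁺ [He]2s²2p¹, Cl³⁺ [Ne]3s²3p², S³⁺ [Ne]3s²3p¹.
The numbers (kJ/mol): Mg 10543, Na 9543, O 7469, Cl 5159, S 4556.
Putting it together, IE_4: S < Cl < O < Na < Mg.

S < Cl < O < Na < Mg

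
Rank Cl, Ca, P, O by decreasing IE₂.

O > Cl > P > Ca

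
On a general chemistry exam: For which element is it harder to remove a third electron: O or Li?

IE_3 is the cost of taking one more electron from the +2 cation: O²⁺ still has 4 valence electrons; Li²⁺ is already 1 electron into the core.
Core electrons are held far more tightly than valence electrons, so Li tops the IE_3 order.
Tabulated IE_3 (kJ/mol): O 5300, Li 11815.
Overall IE_3 order: O < Li.

Li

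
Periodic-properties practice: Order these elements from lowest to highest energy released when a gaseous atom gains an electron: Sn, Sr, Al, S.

Sr, Al, Sn, S

Al is in period 3, group 13; S is in period 3, group 16; Sr is in period 5, group 2; Sn is in period 5, group 14.
Adding an electron releases more energy for atoms nearer the top right (short of the noble gases).
Neither a single period nor a single group — weigh both effects.
Al > Sr: relative to Sr, both the across-period and down-group shifts push Al's electron affinity up.
Sn > Al: the two effects oppose for this pair; the across-period effect wins (107 vs 42 kJ/mol).
S > Sn: relative to Sn, both the across-period and down-group shifts push S's electron affinity up.
Tabulated electron affinity (kJ/mol): Al 42, S 200, Sr 5, Sn 107.
So from lowest to highest: Sr < Al < Sn < S.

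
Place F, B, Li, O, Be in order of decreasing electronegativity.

F > O > B > Be > Li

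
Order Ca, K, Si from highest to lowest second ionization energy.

K, Si, Ca

After 1 electron has been removed, what remains? Ca⁺ still has 1 valence electron; K⁺ is the bare [Ar] core; Si⁺ still has 3 valence electrons.
Core electrons are held far more tightly than valence electrons, so K tops the IE_2 order.
Valence configurations: Ca⁺ [Ar]4s¹, Si⁺ [Ne]3s²3p¹.
Approximate IE_2 values (kJ/mol): Ca 1145, K 3052, Si 1577.
Putting it together, IE_2: Ca < Si < K.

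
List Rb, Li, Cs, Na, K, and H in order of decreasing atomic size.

Cs > Rb > K > Na > Li > H

H is in period 1, group 1; Li is in period 2, group 1; Na is in period 3, group 1; K is in period 4, group 1; Rb is in period 5, group 1; Cs is in period 6, group 1.
Moving right in a period, electrons are added to the same shell under a stronger nuclear pull, so atoms get smaller; moving down, a new shell is opened and atoms get larger.
All are in group 1, so atomic radius increases down the group.
So from largest to smallest: Cs > Rb > K > Na > Li > H.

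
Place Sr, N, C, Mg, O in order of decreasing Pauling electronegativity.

C is in period 2, group 14; N is in period 2, group 15; O is in period 2, group 16; Mg is in period 3, group 2; Sr is in period 5, group 2.
Atoms toward the upper right of the periodic table pull bonding electrons most strongly.
Neither a single period nor a single group — weigh both effects.
Mg > Sr: Mg sits above Sr in group 2, so the down-group effect alone puts Mg higher.
C > Mg: both effects reinforce here, so C is clearly the higher of the two.
N > C: both are in period 2; the period trend gives N the larger value.
O > N: both are in period 2; the period trend gives O the larger value.
For reference (Pauling): C 2.55, N 3.04, O 3.44, Mg 1.31, Sr 0.95.
So from highest to lowest: O > N > C > Mg > Sr.

O, N, C, Mg, Sr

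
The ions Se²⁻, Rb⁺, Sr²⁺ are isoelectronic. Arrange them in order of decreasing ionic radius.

All of these have 36 electrons, so size is governed by nuclear charge alone: the more protons, the stronger the pull on the same electron cloud, and the smaller the ion.
Nuclear charges: Sr²⁺ (Z=38), Rb⁺ (Z=37), Se²⁻ (Z=34).
Largest to smallest: Se²⁻ > Rb⁺ > Sr²⁺.

Se²⁻ > Rb⁺ > Sr²⁺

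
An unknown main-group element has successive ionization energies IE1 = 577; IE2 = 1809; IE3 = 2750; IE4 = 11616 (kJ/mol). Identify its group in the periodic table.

Group 13

Look for the largest jump between consecutive ionization energies: IE4/IE3 ≈ 4.2, far larger than any earlier ratio.
That jump marks the point where a core electron is being removed. So the atom has 3 valence electrons.
A main-group element with 3 valence electrons is in group 13.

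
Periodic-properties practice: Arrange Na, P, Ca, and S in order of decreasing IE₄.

Na > Ca > P > S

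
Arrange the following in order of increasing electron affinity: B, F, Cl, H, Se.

Adding an electron releases more energy for atoms nearer the top right (short of the noble gases).
These span different periods and groups, so the two trends combine.
H > B: the two effects oppose for this pair; the down-group effect wins (73 vs 27 kJ/mol).
Se > H: the two effects oppose for this pair; the across-period effect wins (195 vs 73 kJ/mol).
F > Se: both effects reinforce here, so F is clearly the higher of the two.
Cl > F: this pair runs against the simple trend — see the exception note.
Note the exception: Cl has a higher electron affinity than F, contrary to the simple trend — F's small 2p subshell makes the incoming electron feel strong e⁻–e⁻ repulsion, so Cl actually releases more energy on gaining an electron.
Tabulated electron affinity (kJ/mol): H 73, B 27, F 328, Cl 349, Se 195.
So from lowest to highest: B < H < Se < F < Cl.

B < H < Se < F < Cl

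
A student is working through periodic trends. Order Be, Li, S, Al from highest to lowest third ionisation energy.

Be, Li, S, Al

The third ionization energy removes an electron from the +2 ion. For each element: Be²⁺ is the bare [He] core; Li²⁺ is already 1 electron into the core; S²⁺ still has 4 valence electrons; Al²⁺ still has 1 valence electron.
Breaking into a closed-shell core is much more expensive than removing a leftover valence electron — Li and Be have the largest IE_3 here.
Valence configurations: S²⁺ [Ne]3s²3p², Al²⁺ [Ne]3s¹.
Approximate IE_3 values (kJ/mol): Be 14849, Li 11815, S 3357, Al 2745.
Overall IE_3 order: Al < S < Li < Be.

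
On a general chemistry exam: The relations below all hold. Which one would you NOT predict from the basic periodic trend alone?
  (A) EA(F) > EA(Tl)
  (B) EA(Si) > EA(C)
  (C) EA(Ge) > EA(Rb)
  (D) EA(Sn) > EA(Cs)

The general trend: electron affinity increases across a period and decreases down a group.
(A) F (period 2, group 17) vs Tl (period 6, group 13): the stated order agrees with the simple trend.
(B) Si (period 3, group 14) vs C (period 2, group 14): the stated order contradicts the simple trend.
(C) Ge (period 4, group 14) vs Rb (period 5, group 1): the stated order agrees with the simple trend.
(D) Sn (period 5, group 14) vs Cs (period 6, group 1): the stated order agrees with the simple trend.
The exception is (B): Si's larger, more diffuse 3p orbitals accept an added electron slightly more readily than C's compact 2p.

(B)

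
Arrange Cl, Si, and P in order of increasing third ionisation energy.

IE_3 is the cost of taking one more electron from the +2 cation: Cl²⁺ still has 5 valence electrons; Si²⁺ still has 2 valence electrons; P²⁺ still has 3 valence electrons.
All are still removing valence electrons, so compare the +2 ions as you would atoms: IE_3 generally rises across a period (higher Z_eff) and falls down a group (larger shell), subject to the usual subshell exceptions.
Valence configurations: Cl²⁺ [Ne]3s²3p³, Si²⁺ [Ne]3s², P²⁺ [Ne]3s²3p¹.
P²⁺ loses a lone 3p electron whereas Si²⁺ must break into a filled 3s² pair, so IE_3(Si) > IE_3(P) even though P has the higher nuclear charge.
Approximate IE_3 values (kJ/mol): Cl 3822, Si 3232, P 2914.
Putting it together, IE_3: P < Si < Cl.

P, Si, Cl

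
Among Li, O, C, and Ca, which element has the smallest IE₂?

The second ionization energy removes an electron from the +1 ion. For each element: Li⁺ is the bare [He] core; O⁺ still has 5 valence electrons; C⁺ still has 3 valence electrons; Ca⁺ still has 1 valence electron.
Breaking into a closed-shell core is much more expensive than removing a leftover valence electron — Li has the largest IE_2 here.
Valence configurations: O⁺ [He]2s²2p³, C⁺ [He]2s²2p¹, Ca⁺ [Ar]4s¹.
The numbers (kJ/mol): Li 7298, O 3388, C 2353, Ca 1145.
Overall IE_2 order: Ca < C < O < Li.

Ca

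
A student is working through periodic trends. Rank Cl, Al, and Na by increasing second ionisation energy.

After 1 electron has been removed, what remains? Cl⁺ still has 6 valence electrons; Al⁺ still has 2 valence electrons; Na⁺ is the bare [Ne] core.
Pulling an electron out of a noble-gas core costs far more than removing a remaining valence electron, so Na sits at the high end of IE_2.
Valence configurations: Cl⁺ [Ne]3s²3p⁴, Al⁺ [Ne]3s².
Tabulated IE_2 (kJ/mol): Cl 2298, Al 1817, Na 4562.
Overall IE_2 order: Al < Cl < Na.

Al < Cl < Na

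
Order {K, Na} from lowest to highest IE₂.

The second ionization energy removes an electron from the +1 ion. For each element: K⁺ is the bare [Ar] core; Na⁺ is the bare [Ne] core.
All of these are removing an electron from a noble-gas core or deeper; the smaller core (lower principal quantum number) is held far more tightly, and within a period the higher nuclear charge binds the same core more tightly.
Tabulated IE_2 (kJ/mol): K 3052, Na 4562.
Hence IE_2: K < Na.

K < Na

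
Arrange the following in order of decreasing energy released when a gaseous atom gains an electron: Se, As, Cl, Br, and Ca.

Cl is in period 3, group 17; Ca is in period 4, group 2; As is in period 4, group 15; Se is in period 4, group 16; Br is in period 4, group 17.
Adding an electron releases more energy for atoms nearer the top right (short of the noble gases).
Here both period and group differ, so the two effects have to be weighed against each other.
As > Ca: As lies to the right of Ca in period 4, so the across-period effect alone puts As higher.
Se > As: both are in period 4; the period trend gives Se the larger value.
Br > Se: Br lies to the right of Se in period 4, so the across-period effect alone puts Br higher.
Cl > Br: Cl sits above Br in group 17, so the down-group effect alone puts Cl higher.
Tabulated electron affinity (kJ/mol): Cl 349, Ca 2, As 78, Se 195, Br 325.
So from highest to lowest: Cl > Br > Se > As > Ca.

Cl > Br > Se > As > Ca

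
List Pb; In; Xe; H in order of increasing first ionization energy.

In < Pb < Xe < H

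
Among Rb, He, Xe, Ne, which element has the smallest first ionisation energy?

He is in period 1, group 18; Ne is in period 2, group 18; Rb is in period 5, group 1; Xe is in period 5, group 18.
First ionization energy rises across a period (greater Z_eff holds electrons more tightly) and falls down a group (valence electrons are farther from the nucleus).
Here both period and group differ, so the two effects have to be weighed against each other.
Xe > Rb: Xe lies to the right of Rb in period 5, so the across-period effect alone puts Xe higher.
Ne > Xe: they share group 18; the group trend gives Ne the larger value.
He > Ne: they share group 18; the group trend gives He the larger value.
For reference (kJ/mol): He 2372, Ne 2081, Rb 403, Xe 1170.
The smallest first ionisation energy among these belongs to Rb.

Rb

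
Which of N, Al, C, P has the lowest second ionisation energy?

Al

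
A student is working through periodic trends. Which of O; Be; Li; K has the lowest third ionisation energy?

Consider each +2 ion: O²⁺ still has 4 valence electrons; Be²⁺ is the bare [He] core; Li²⁺ is already 1 electron into the core; K²⁺ is already 1 electron into the core.
Usually core removal costs more than valence removal, but here the competition is close: a tightly held n=2 valence electron can cost more to remove than an n=3 core electron, so the actual values have to decide it.
Approximate IE_3 values (kJ/mol): O 5300, Be 14849, Li 11815, K 4420.
Putting it together, IE_3: K < O < Li < Be.

K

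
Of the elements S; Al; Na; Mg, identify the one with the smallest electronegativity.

Na is in period 3, group 1; Mg is in period 3, group 2; Al is in period 3, group 13; S is in period 3, group 16.
Electronegativity increases across a period and decreases down a group, tracking effective nuclear charge and atomic size.
All lie in period 3, so electronegativity increases left to right.
The smallest electronegativity among these belongs to Na.

Na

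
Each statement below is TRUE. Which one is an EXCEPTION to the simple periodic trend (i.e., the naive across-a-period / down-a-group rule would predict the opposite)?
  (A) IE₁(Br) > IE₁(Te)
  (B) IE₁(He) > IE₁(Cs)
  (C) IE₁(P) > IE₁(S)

The general trend: first ionisation energy increases across a period and decreases down a group.
(A) Br (period 4, group 17) vs Te (period 5, group 16): the stated order agrees with the simple trend.
(B) He (period 1, group 18) vs Cs (period 6, group 1): the stated order agrees with the simple trend.
(C) P (period 3, group 15) vs S (period 3, group 16): the stated order contradicts the simple trend.
The exception is (C): S (3p⁴) ionizes more easily than half-filled P (3p³) because the paired 3p electron in S is pushed out by e⁻–e⁻ repulsion.

(C)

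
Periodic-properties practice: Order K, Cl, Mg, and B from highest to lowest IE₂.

K > B > Cl > Mg

Consider each +1 ion: K⁺ is the bare [Ar] core; Cl⁺ still has 6 valence electrons; Mg⁺ still has 1 valence electron; B⁺ still has 2 valence electrons.
Core electrons are held far more tightly than valence electrons, so K tops the IE_2 order.
Valence configurations: Cl⁺ [Ne]3s²3p⁴, Mg⁺ [Ne]3s¹, B⁺ [He]2s².
Approximate IE_2 values (kJ/mol): K 3052, Cl 2298, Mg 1451, B 2427.
So the second ionization energies run Mg < Cl < B < K.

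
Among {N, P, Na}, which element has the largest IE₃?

Consider each +2 ion: N²⁺ still has 3 valence electrons; P²⁺ still has 3 valence electrons; Na²⁺ is already 1 electron into the core.
Core electrons are held far more tightly than valence electrons, so Na tops the IE_3 order.
Valence configurations: N²⁺ [He]2s²2p¹, P²⁺ [Ne]3s²3p¹.
Approximate IE_3 values (kJ/mol): N 4578, P 2914, Na 6910.
So the third ionization energies run P < N < Na.

Na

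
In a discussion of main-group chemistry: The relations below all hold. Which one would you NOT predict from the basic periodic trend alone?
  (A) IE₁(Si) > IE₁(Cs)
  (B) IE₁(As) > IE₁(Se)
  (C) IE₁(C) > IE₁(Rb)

The general trend: first ionization energy increases across a period and decreases down a group.
(A) Si (period 3, group 14) vs Cs (period 6, group 1): the stated order agrees with the simple trend.
(B) As (period 4, group 15) vs Se (period 4, group 16): the stated order contradicts the simple trend.
(C) C (period 2, group 14) vs Rb (period 5, group 1): the stated order agrees with the simple trend.
The exception is (B): Se (4p⁴) ionizes more easily than half-filled As (4p³).

(B)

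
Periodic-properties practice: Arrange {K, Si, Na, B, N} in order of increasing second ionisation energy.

Si < B < N < K < Na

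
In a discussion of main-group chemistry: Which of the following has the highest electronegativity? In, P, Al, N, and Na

N

N is in period 2, group 15; Na is in period 3, group 1; Al is in period 3, group 13; P is in period 3, group 15; In is in period 5, group 13.
Smaller atoms with higher effective nuclear charge are more electronegative.
These span different periods and groups, so the two trends combine.
Al > Na: Al lies to the right of Na in period 3, so the across-period effect alone puts Al higher.
In > Al: this pair runs against the simple trend — see the exception note.
P > In: relative to In, both the across-period and down-group shifts push P's electronegativity up.
N > P: they share group 15; the group trend gives N the larger value.
Note the exception: In has a higher electronegativity than Al, contrary to the simple trend — poor shielding by filled d (and f) subshells raises the heavier element's effective nuclear charge more than the simple down-group trend predicts.
Tabulated electronegativity (Pauling): N 3.04, Na 0.93, Al 1.61, P 2.19, In 1.78.
The highest electronegativity among these belongs to N.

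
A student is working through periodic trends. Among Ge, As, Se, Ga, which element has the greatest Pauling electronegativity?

Se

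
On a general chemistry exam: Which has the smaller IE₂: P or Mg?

IE_2 is the cost of taking one more electron from the +1 cation: P⁺ still has 4 valence electrons; Mg⁺ still has 1 valence electron.
All are still removing valence electrons, so compare the +1 ions as you would atoms: IE_2 generally rises across a period (higher Z_eff) and falls down a group (larger shell), subject to the usual subshell exceptions.
Valence configurations: P⁺ [Ne]3s²3p², Mg⁺ [Ne]3s¹.
Approximate IE_2 values (kJ/mol): P 1907, Mg 1451.
Hence IE_2: Mg < P.

Mg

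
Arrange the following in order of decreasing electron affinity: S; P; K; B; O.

S > O > P > K > B

B is in period 2, group 13; O is in period 2, group 16; P is in period 3, group 15; S is in period 3, group 16; K is in period 4, group 1.
Electron affinity generally becomes more exothermic across a period toward the halogens and less exothermic down a group.
These span different periods and groups, so the two trends combine.
K > B: this pair runs against the simple trend — see the exception note.
P > K: relative to K, both the across-period and down-group shifts push P's electron affinity up.
O > P: both effects reinforce here, so O is clearly the higher of the two.
S > O: this pair runs against the simple trend — see the exception note.
Note the exception: K has a higher electron affinity than B, contrary to the simple trend — B's ns²np¹ configuration gives only a small electron affinity — the sparsely filled np subshell binds an added electron weakly.
Note the exception: S has a higher electron affinity than O, contrary to the simple trend — the compact 2p subshell of O repels the added electron more than S's larger 3p does.
Tabulated electron affinity (kJ/mol): B 27, O 141, P 72, S 200, K 48.
So from highest to lowest: S > O > P > K > B.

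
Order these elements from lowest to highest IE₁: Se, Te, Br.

Te < Se < Br

Se is in period 4, group 16; Br is in period 4, group 17; Te is in period 5, group 16.
IE₁ increases left→right with effective nuclear charge and decreases top→bottom as the valence shell moves farther out.
Neither a single period nor a single group — weigh both effects.
Se > Te: Se sits above Te in group 16, so the down-group effect alone puts Se higher.
Br > Se: both are in period 4; the period trend gives Br the larger value.
Approximate values (kJ/mol): Se 941, Br 1140, Te 869.
So from lowest to highest: Te < Se < Br.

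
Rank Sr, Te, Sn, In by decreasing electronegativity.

Te > Sn > In > Sr

Sr is in period 5, group 2; In is in period 5, group 13; Sn is in period 5, group 14; Te is in period 5, group 16.
Smaller atoms with higher effective nuclear charge are more electronegative.
All lie in period 5, so electronegativity increases left to right.
So from highest to lowest: Te > Sn > In > Sr.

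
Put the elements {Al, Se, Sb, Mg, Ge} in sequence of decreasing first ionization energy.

Se > Sb > Ge > Mg > Al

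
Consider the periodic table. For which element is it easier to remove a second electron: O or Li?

O

Consider each +1 ion: O⁺ still has 5 valence electrons; Li⁺ is the bare [He] core.
Pulling an electron out of a noble-gas core costs far more than removing a remaining valence electron, so Li sits at the high end of IE_2.
Tabulated IE_2 (kJ/mol): O 3388, Li 7298.
Putting it together, IE_2: O < Li.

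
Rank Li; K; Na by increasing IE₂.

K < Na < Li

The second ionization energy removes an electron from the +1 ion. For each element: Li⁺ is the bare [He] core; K⁺ is the bare [Ar] core; Na⁺ is the bare [Ne] core.
All of these are removing an electron from a noble-gas core or deeper; the smaller core (lower principal quantum number) is held far more tightly, and within a period the higher nuclear charge binds the same core more tightly.
Approximate IE_2 values (kJ/mol): Li 7298, K 3052, Na 4562.
So the second ionization energies run K < Na < Li.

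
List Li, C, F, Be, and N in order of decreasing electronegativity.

F, N, C, Be, Li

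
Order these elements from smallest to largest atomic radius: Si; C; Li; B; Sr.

C < B < Si < Li < Sr

Moving right in a period, electrons are added to the same shell under a stronger nuclear pull, so atoms get smaller; moving down, a new shell is opened and atoms get larger.
Here both period and group differ, so the two effects have to be weighed against each other.
B > C: both are in period 2; the period trend gives B the larger value.
Si > B: the two effects oppose for this pair; the down-group effect wins (116 vs 85 pm).
Li > Si: period and group pull opposite ways; the across-period shift dominates (133 vs 116 pm).
Sr > Li: period and group pull opposite ways; the down-group shift dominates (185 vs 133 pm).
Tabulated atomic radius (pm): Li 133, B 85, C 75, Si 116, Sr 185.
So from smallest to largest: C < B < Si < Li < Sr.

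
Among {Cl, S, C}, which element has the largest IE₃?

C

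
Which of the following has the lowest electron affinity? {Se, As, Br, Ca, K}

Ca

K is in period 4, group 1; Ca is in period 4, group 2; As is in period 4, group 15; Se is in period 4, group 16; Br is in period 4, group 17.
Electron affinity generally becomes more exothermic across a period toward the halogens and less exothermic down a group.
All lie in period 4; the across-period trend (electron affinity increases left to right) applies, with the exception below.
Note the exception: K has a higher electron affinity than Ca, contrary to the simple trend — adding an electron to Ca (ns²) has to open a new, higher-energy np subshell, which is unfavourable.
Tabulated electron affinity (kJ/mol): K 48, Ca 2, As 78, Se 195, Br 325.
The lowest electron affinity among these belongs to Ca.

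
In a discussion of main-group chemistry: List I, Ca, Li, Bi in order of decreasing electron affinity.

I > Bi > Li > Ca

Li is in period 2, group 1; Ca is in period 4, group 2; I is in period 5, group 17; Bi is in period 6, group 15.
Atoms with high Z_eff and room in the valence shell (especially the halogens) have the most exothermic electron affinities.
These span different periods and groups, so the two trends combine.
Li > Ca: the two effects oppose for this pair; the down-group effect wins (60 vs 2 kJ/mol).
Bi > Li: period and group pull opposite ways; the across-period shift dominates (91 vs 60 kJ/mol).
I > Bi: both effects reinforce here, so I is clearly the higher of the two.
Tabulated electron affinity (kJ/mol): Li 60, Ca 2, I 295, Bi 91.
So from highest to lowest: I > Bi > Li > Ca.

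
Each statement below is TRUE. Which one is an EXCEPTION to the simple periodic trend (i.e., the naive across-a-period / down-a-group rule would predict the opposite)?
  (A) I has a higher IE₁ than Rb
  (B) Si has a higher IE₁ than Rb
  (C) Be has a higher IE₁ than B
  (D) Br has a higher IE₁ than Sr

(C)

The general trend: IE₁ increases across a period and decreases down a group.
(A) I (period 5, group 17) vs Rb (period 5, group 1): the stated order agrees with the simple trend.
(B) Si (period 3, group 14) vs Rb (period 5, group 1): the stated order agrees with the simple trend.
(C) Be (period 2, group 2) vs B (period 2, group 13): the stated order contradicts the simple trend.
(D) Br (period 4, group 17) vs Sr (period 5, group 2): the stated order agrees with the simple trend.
The exception is (C): removing B's lone 2p electron is easier than breaking Be's filled 2s².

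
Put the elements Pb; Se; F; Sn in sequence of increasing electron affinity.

F is in period 2, group 17; Se is in period 4, group 16; Sn is in period 5, group 14; Pb is in period 6, group 14.
Electron affinity generally becomes more exothermic across a period toward the halogens and less exothermic down a group.
Neither a single period nor a single group — weigh both effects.
Sn > Pb: Sn sits above Pb in group 14, so the down-group effect alone puts Sn higher.
Se > Sn: both effects reinforce here, so Se is clearly the higher of the two.
F > Se: relative to Se, both the across-period and down-group shifts push F's electron affinity up.
Approximate values (kJ/mol): F 328, Se 195, Sn 107, Pb 35.
So from lowest to highest: Pb < Sn < Se < F.

Pb < Sn < Se < F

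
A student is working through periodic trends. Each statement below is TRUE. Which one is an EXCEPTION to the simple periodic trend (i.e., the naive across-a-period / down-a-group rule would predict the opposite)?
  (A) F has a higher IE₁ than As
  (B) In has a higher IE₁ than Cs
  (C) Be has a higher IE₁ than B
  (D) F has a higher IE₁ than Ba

(C)

The general trend: IE₁ increases across a period and decreases down a group.
(A) F (period 2, group 17) vs As (period 4, group 15): the stated order agrees with the simple trend.
(B) In (period 5, group 13) vs Cs (period 6, group 1): the stated order agrees with the simple trend.
(C) Be (period 2, group 2) vs B (period 2, group 13): the stated order contradicts the simple trend.
(D) F (period 2, group 17) vs Ba (period 6, group 2): the stated order agrees with the simple trend.
The exception is (C): removing B's lone 2p electron is easier than breaking Be's filled 2s².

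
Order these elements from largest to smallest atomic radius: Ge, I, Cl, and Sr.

Cl is in period 3, group 17; Ge is in period 4, group 14; Sr is in period 5, group 2; I is in period 5, group 17.
Radius decreases left→right (rising Z_eff, same n) and increases top→bottom (higher n).
Here both period and group differ, so the two effects have to be weighed against each other.
Ge > Cl: relative to Cl, both the across-period and down-group shifts push Ge's atomic radius up.
I > Ge: the two effects oppose for this pair; the down-group effect wins (133 vs 121 pm).
Sr > I: both are in period 5; the period trend gives Sr the larger value.
For reference (pm): Cl 99, Ge 121, Sr 185, I 133.
So from largest to smallest: Sr > I > Ge > Cl.

Sr > I > Ge > Cl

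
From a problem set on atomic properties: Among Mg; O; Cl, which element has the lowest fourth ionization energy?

Cl

After 3 electrons have been removed, what remains? Mg³⁺ is already 1 electron into the core; O³⁺ still has 3 valence electrons; Cl³⁺ still has 4 valence electrons.
Core electrons are held far more tightly than valence electrons, so Mg tops the IE_4 order.
Valence configurations: O³⁺ [He]2s²2p¹, Cl³⁺ [Ne]3s²3p².
The numbers (kJ/mol): Mg 10543, O 7469, Cl 5159.
Hence IE_4: Cl < O < Mg.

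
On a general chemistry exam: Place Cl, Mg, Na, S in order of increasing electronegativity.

Na < Mg < S < Cl

Na is in period 3, group 1; Mg is in period 3, group 2; S is in period 3, group 16; Cl is in period 3, group 17.
EN rises left→right (higher Z_eff, smaller atoms) and falls top→bottom (larger, more shielded atoms).
All lie in period 3, so electronegativity increases left to right.
So from lowest to highest: Na < Mg < S < Cl.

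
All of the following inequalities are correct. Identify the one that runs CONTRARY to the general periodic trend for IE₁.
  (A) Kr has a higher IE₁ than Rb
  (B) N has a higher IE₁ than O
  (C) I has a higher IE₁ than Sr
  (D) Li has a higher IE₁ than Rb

The general trend: IE₁ increases across a period and decreases down a group.
(A) Kr (period 4, group 18) vs Rb (period 5, group 1): the stated order agrees with the simple trend.
(B) N (period 2, group 15) vs O (period 2, group 16): the stated order contradicts the simple trend.
(C) I (period 5, group 17) vs Sr (period 5, group 2): the stated order agrees with the simple trend.
(D) Li (period 2, group 1) vs Rb (period 5, group 1): the stated order agrees with the simple trend.
The exception is (B): pairing an electron in O's 2p⁴ costs repulsion energy, so O ionizes more easily than half-filled N (2p³).

(B)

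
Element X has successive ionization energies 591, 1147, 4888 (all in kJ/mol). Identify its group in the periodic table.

Group 2

Look for the largest jump between consecutive ionization energies: IE3/IE2 ≈ 4.3, far larger than any earlier ratio.
That jump marks the point where a core electron is being removed. So the atom has 2 valence electrons.
A main-group element with 2 valence electrons is in group 2.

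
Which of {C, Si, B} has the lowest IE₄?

Si

Consider each +3 ion: C³⁺ still has 1 valence electron; Si³⁺ still has 1 valence electron; B³⁺ is the bare [He] core.
Breaking into a closed-shell core is much more expensive than removing a leftover valence electron — B has the largest IE_4 here.
Valence configurations: C³⁺ [He]2s¹, Si³⁺ [Ne]3s¹.
Approximate IE_4 values (kJ/mol): C 6223, Si 4356, B 25026.
Hence IE_4: Si < C < B.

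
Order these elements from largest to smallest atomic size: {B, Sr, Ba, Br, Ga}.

Across a period the added protons contract the valence shell; down a group each new principal shell makes the atom larger.
These span different periods and groups, so the two trends combine.
Br > B: the two effects oppose for this pair; the down-group effect wins (114 vs 85 pm).
Ga > Br: Ga lies to the left of Br in period 4, so the across-period effect alone puts Ga larger.
Sr > Ga: relative to Ga, both the across-period and down-group shifts push Sr's atomic radius up.
Ba > Sr: Ba sits below Sr in group 2, so the down-group effect alone puts Ba larger.
Tabulated atomic radius (pm): B 85, Ga 124, Br 114, Sr 185, Ba 196.
So from largest to smallest: Ba > Sr > Ga > Br > B.

Ba, Sr, Ga, Br, B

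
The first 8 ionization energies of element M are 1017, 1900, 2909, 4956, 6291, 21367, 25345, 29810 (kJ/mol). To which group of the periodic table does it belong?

Look for the largest jump between consecutive ionization energies: IE6/IE5 ≈ 3.4, far larger than any earlier ratio.
That jump marks the point where a core electron is being removed. So the atom has 5 valence electrons.
A main-group element with 5 valence electrons is in group 15.

Group 15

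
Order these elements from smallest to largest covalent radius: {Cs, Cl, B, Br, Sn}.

B, Cl, Br, Sn, Cs

B is in period 2, group 13; Cl is in period 3, group 17; Br is in period 4, group 17; Sn is in period 5, group 14; Cs is in period 6, group 1.
Moving right in a period, electrons are added to the same shell under a stronger nuclear pull, so atoms get smaller; moving down, a new shell is opened and atoms get larger.
These span different periods and groups, so the two trends combine.
Cl > B: period and group pull opposite ways; the down-group shift dominates (99 vs 85 pm).
Br > Cl: they share group 17; the group trend gives Br the larger value.
Sn > Br: relative to Br, both the across-period and down-group shifts push Sn's atomic radius up.
Cs > Sn: both effects reinforce here, so Cs is clearly the larger of the two.
Approximate values (pm): B 85, Cl 99, Br 114, Sn 140, Cs 232.
So from smallest to largest: B < Cl < Br < Sn < Cs.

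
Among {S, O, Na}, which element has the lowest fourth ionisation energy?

IE_4 is the cost of taking one more electron from the +3 cation: S³⁺ still has 3 valence electrons; O³⁺ still has 3 valence electrons; Na³⁺ is already 2 electrons into the core.
Pulling an electron out of a noble-gas core costs far more than removing a remaining valence electron, so Na sits at the high end of IE_4.
Valence configurations: S³⁺ [Ne]3s²3p¹, O³⁺ [He]2s²2p¹.
Approximate IE_4 values (kJ/mol): S 4556, O 7469, Na 9543.
Overall IE_4 order: S < O < Na.

S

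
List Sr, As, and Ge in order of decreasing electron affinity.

Ge > As > Sr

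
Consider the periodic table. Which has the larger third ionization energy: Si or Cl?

Cl

The third ionization energy removes an electron from the +2 ion. For each element: Si²⁺ still has 2 valence electrons; Cl²⁺ still has 5 valence electrons.
All are still removing valence electrons, so compare the +2 ions as you would atoms: IE_3 generally rises across a period (higher Z_eff) and falls down a group (larger shell), subject to the usual subshell exceptions.
Valence configurations: Si²⁺ [Ne]3s², Cl²⁺ [Ne]3s²3p³.
The numbers (kJ/mol): Si 3232, Cl 3822.
Putting it together, IE_3: Si < Cl.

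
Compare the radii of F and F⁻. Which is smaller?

Forming F⁻ adds 1 electron to F. More electron–electron repulsion in the same shell, with unchanged nuclear charge, lets the cloud expand.
An anion is larger than its parent atom: F⁻ > F.

F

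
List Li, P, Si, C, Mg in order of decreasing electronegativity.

C > P > Si > Mg > Li

Li is in period 2, group 1; C is in period 2, group 14; Mg is in period 3, group 2; Si is in period 3, group 14; P is in period 3, group 15.
Atoms toward the upper right of the periodic table pull bonding electrons most strongly.
These span different periods and groups, so the two trends combine.
Mg > Li: the two effects oppose for this pair; the across-period effect wins (1.31 vs 0.98).
Si > Mg: both are in period 3; the period trend gives Si the larger value.
P > Si: both are in period 3; the period trend gives P the larger value.
C > P: the two effects oppose for this pair; the down-group effect wins (2.55 vs 2.19).
For reference (Pauling): Li 0.98, C 2.55, Mg 1.31, Si 1.90, P 2.19.
So from highest to lowest: C > P > Si > Mg > Li.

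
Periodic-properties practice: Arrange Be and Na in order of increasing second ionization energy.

The second ionization energy removes an electron from the +1 ion. For each element: Be⁺ still has 1 valence electron; Na⁺ is the bare [Ne] core.
Breaking into a closed-shell core is much more expensive than removing a leftover valence electron — Na has the largest IE_2 here.
The numbers (kJ/mol): Be 1757, Na 4562.
Putting it together, IE_2: Be < Na.

Be < Na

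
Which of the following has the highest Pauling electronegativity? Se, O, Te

O

O is in period 2, group 16; Se is in period 4, group 16; Te is in period 5, group 16.
Smaller atoms with higher effective nuclear charge are more electronegative.
All are in group 16, so electronegativity increases up the group.
The highest Pauling electronegativity among these belongs to O.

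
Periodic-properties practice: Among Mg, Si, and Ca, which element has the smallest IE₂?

Ca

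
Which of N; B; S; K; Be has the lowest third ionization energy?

S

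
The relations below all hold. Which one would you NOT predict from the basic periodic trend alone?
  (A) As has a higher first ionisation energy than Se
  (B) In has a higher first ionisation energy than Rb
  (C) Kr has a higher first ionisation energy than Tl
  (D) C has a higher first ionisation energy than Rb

(A)

The general trend: first ionisation energy increases across a period and decreases down a group.
(A) As (period 4, group 15) vs Se (period 4, group 16): the stated order contradicts the simple trend.
(B) In (period 5, group 13) vs Rb (period 5, group 1): the stated order agrees with the simple trend.
(C) Kr (period 4, group 18) vs Tl (period 6, group 13): the stated order agrees with the simple trend.
(D) C (period 2, group 14) vs Rb (period 5, group 1): the stated order agrees with the simple trend.
The exception is (A): Se (4p⁴) ionizes more easily than half-filled As (4p³).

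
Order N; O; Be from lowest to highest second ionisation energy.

Be < N < O

Consider each +1 ion: N⁺ still has 4 valence electrons; O⁺ still has 5 valence electrons; Be⁺ still has 1 valence electron.
All are still removing valence electrons, so compare the +1 ions as you would atoms: IE_2 generally rises across a period (higher Z_eff) and falls down a group (larger shell), subject to the usual subshell exceptions.
Valence configurations: N⁺ [He]2s²2p², O⁺ [He]2s²2p³, Be⁺ [He]2s¹.
The numbers (kJ/mol): N 2856, O 3388, Be 1757.
Hence IE_2: Be < N < O.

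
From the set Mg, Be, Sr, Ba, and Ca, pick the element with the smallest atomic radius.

Be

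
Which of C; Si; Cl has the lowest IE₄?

Si

The fourth ionization energy removes an electron from the +3 ion. For each element: C³⁺ still has 1 valence electron; Si³⁺ still has 1 valence electron; Cl³⁺ still has 4 valence electrons.
All are still removing valence electrons, so compare the +3 ions as you would atoms: IE_4 generally rises across a period (higher Z_eff) and falls down a group (larger shell), subject to the usual subshell exceptions.
Valence configurations: C³⁺ [He]2s¹, Si³⁺ [Ne]3s¹, Cl³⁺ [Ne]3s²3p².
Tabulated IE_4 (kJ/mol): C 6223, Si 4356, Cl 5159.
Overall IE_4 order: Si < Cl < C.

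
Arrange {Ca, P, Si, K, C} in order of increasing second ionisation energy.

Ca < Si < P < C < K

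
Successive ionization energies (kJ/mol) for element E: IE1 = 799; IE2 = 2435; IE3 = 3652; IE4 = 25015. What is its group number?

Look for the largest jump between consecutive ionization energies: IE4/IE3 ≈ 6.8, far larger than any earlier ratio.
That jump marks the point where a core electron is being removed. So the atom has 3 valence electrons.
A main-group element with 3 valence electrons is in group 13.

Group 13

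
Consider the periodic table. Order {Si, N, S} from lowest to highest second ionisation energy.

Si, S, N

IE_2 is the cost of taking one more electron from the +1 cation: Si⁺ still has 3 valence electrons; N⁺ still has 4 valence electrons; S⁺ still has 5 valence electrons.
All are still removing valence electrons, so compare the +1 ions as you would atoms: IE_2 generally rises across a period (higher Z_eff) and falls down a group (larger shell), subject to the usual subshell exceptions.
Valence configurations: Si⁺ [Ne]3s²3p¹, N⁺ [He]2s²2p², S⁺ [Ne]3s²3p³.
The numbers (kJ/mol): Si 1577, N 2856, S 2252.
Overall IE_2 order: Si < S < N.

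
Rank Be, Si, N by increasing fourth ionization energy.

The fourth ionization energy removes an electron from the +3 ion. For each element: Be³⁺ is already 1 electron into the core; Si³⁺ still has 1 valence electron; N³⁺ still has 2 valence electrons.
Core electrons are held far more tightly than valence electrons, so Be tops the IE_4 order.
Valence configurations: Si³⁺ [Ne]3s¹, N³⁺ [He]2s².
The numbers (kJ/mol): Be 21007, Si 4356, N 7475.
Overall IE_4 order: Si < N < Be.

Si < N < Be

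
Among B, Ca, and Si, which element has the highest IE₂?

B

After 1 electron has been removed, what remains? B⁺ still has 2 valence electrons; Ca⁺ still has 1 valence electron; Si⁺ still has 3 valence electrons.
All are still removing valence electrons, so compare the +1 ions as you would atoms: IE_2 generally rises across a period (higher Z_eff) and falls down a group (larger shell), subject to the usual subshell exceptions.
Valence configurations: B⁺ [He]2s², Ca⁺ [Ar]4s¹, Si⁺ [Ne]3s²3p¹.
The numbers (kJ/mol): B 2427, Ca 1145, Si 1577.
So the second ionization energies run Ca < Si < B.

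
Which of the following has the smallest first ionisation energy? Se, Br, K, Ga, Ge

K

K is in period 4, group 1; Ga is in period 4, group 13; Ge is in period 4, group 14; Se is in period 4, group 16; Br is in period 4, group 17.
First ionization energy rises across a period (greater Z_eff holds electrons more tightly) and falls down a group (valence electrons are farther from the nucleus).
All lie in period 4, so first ionization energy increases left to right.
The smallest first ionisation energy among these belongs to K.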